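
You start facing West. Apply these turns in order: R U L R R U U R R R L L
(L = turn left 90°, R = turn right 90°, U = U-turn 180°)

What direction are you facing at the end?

Answer: Final heading: North

Derivation:
Start: West
  R (right (90° clockwise)) -> North
  U (U-turn (180°)) -> South
  L (left (90° counter-clockwise)) -> East
  R (right (90° clockwise)) -> South
  R (right (90° clockwise)) -> West
  U (U-turn (180°)) -> East
  U (U-turn (180°)) -> West
  R (right (90° clockwise)) -> North
  R (right (90° clockwise)) -> East
  R (right (90° clockwise)) -> South
  L (left (90° counter-clockwise)) -> East
  L (left (90° counter-clockwise)) -> North
Final: North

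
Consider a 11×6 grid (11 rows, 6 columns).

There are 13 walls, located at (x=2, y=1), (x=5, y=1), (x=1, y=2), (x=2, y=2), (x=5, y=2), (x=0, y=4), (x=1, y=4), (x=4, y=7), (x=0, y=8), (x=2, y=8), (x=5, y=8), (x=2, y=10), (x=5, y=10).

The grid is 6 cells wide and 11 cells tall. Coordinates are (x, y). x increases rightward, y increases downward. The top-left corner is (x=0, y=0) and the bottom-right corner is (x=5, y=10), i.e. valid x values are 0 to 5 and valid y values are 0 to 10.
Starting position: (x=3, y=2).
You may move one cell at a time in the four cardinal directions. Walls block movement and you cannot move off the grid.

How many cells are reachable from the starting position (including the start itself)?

BFS flood-fill from (x=3, y=2):
  Distance 0: (x=3, y=2)
  Distance 1: (x=3, y=1), (x=4, y=2), (x=3, y=3)
  Distance 2: (x=3, y=0), (x=4, y=1), (x=2, y=3), (x=4, y=3), (x=3, y=4)
  Distance 3: (x=2, y=0), (x=4, y=0), (x=1, y=3), (x=5, y=3), (x=2, y=4), (x=4, y=4), (x=3, y=5)
  Distance 4: (x=1, y=0), (x=5, y=0), (x=0, y=3), (x=5, y=4), (x=2, y=5), (x=4, y=5), (x=3, y=6)
  Distance 5: (x=0, y=0), (x=1, y=1), (x=0, y=2), (x=1, y=5), (x=5, y=5), (x=2, y=6), (x=4, y=6), (x=3, y=7)
  Distance 6: (x=0, y=1), (x=0, y=5), (x=1, y=6), (x=5, y=6), (x=2, y=7), (x=3, y=8)
  Distance 7: (x=0, y=6), (x=1, y=7), (x=5, y=7), (x=4, y=8), (x=3, y=9)
  Distance 8: (x=0, y=7), (x=1, y=8), (x=2, y=9), (x=4, y=9), (x=3, y=10)
  Distance 9: (x=1, y=9), (x=5, y=9), (x=4, y=10)
  Distance 10: (x=0, y=9), (x=1, y=10)
  Distance 11: (x=0, y=10)
Total reachable: 53 (grid has 53 open cells total)

Answer: Reachable cells: 53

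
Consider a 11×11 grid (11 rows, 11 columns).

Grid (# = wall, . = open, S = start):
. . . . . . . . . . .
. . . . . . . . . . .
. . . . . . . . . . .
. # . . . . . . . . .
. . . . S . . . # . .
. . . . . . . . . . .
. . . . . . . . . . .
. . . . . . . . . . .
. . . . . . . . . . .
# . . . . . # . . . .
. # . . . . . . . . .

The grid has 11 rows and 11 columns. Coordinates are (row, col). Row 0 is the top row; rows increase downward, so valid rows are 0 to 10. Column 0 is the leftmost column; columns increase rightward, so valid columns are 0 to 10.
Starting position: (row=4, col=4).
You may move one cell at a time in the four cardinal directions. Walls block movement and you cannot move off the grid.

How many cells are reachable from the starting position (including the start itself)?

Answer: Reachable cells: 115

Derivation:
BFS flood-fill from (row=4, col=4):
  Distance 0: (row=4, col=4)
  Distance 1: (row=3, col=4), (row=4, col=3), (row=4, col=5), (row=5, col=4)
  Distance 2: (row=2, col=4), (row=3, col=3), (row=3, col=5), (row=4, col=2), (row=4, col=6), (row=5, col=3), (row=5, col=5), (row=6, col=4)
  Distance 3: (row=1, col=4), (row=2, col=3), (row=2, col=5), (row=3, col=2), (row=3, col=6), (row=4, col=1), (row=4, col=7), (row=5, col=2), (row=5, col=6), (row=6, col=3), (row=6, col=5), (row=7, col=4)
  Distance 4: (row=0, col=4), (row=1, col=3), (row=1, col=5), (row=2, col=2), (row=2, col=6), (row=3, col=7), (row=4, col=0), (row=5, col=1), (row=5, col=7), (row=6, col=2), (row=6, col=6), (row=7, col=3), (row=7, col=5), (row=8, col=4)
  Distance 5: (row=0, col=3), (row=0, col=5), (row=1, col=2), (row=1, col=6), (row=2, col=1), (row=2, col=7), (row=3, col=0), (row=3, col=8), (row=5, col=0), (row=5, col=8), (row=6, col=1), (row=6, col=7), (row=7, col=2), (row=7, col=6), (row=8, col=3), (row=8, col=5), (row=9, col=4)
  Distance 6: (row=0, col=2), (row=0, col=6), (row=1, col=1), (row=1, col=7), (row=2, col=0), (row=2, col=8), (row=3, col=9), (row=5, col=9), (row=6, col=0), (row=6, col=8), (row=7, col=1), (row=7, col=7), (row=8, col=2), (row=8, col=6), (row=9, col=3), (row=9, col=5), (row=10, col=4)
  Distance 7: (row=0, col=1), (row=0, col=7), (row=1, col=0), (row=1, col=8), (row=2, col=9), (row=3, col=10), (row=4, col=9), (row=5, col=10), (row=6, col=9), (row=7, col=0), (row=7, col=8), (row=8, col=1), (row=8, col=7), (row=9, col=2), (row=10, col=3), (row=10, col=5)
  Distance 8: (row=0, col=0), (row=0, col=8), (row=1, col=9), (row=2, col=10), (row=4, col=10), (row=6, col=10), (row=7, col=9), (row=8, col=0), (row=8, col=8), (row=9, col=1), (row=9, col=7), (row=10, col=2), (row=10, col=6)
  Distance 9: (row=0, col=9), (row=1, col=10), (row=7, col=10), (row=8, col=9), (row=9, col=8), (row=10, col=7)
  Distance 10: (row=0, col=10), (row=8, col=10), (row=9, col=9), (row=10, col=8)
  Distance 11: (row=9, col=10), (row=10, col=9)
  Distance 12: (row=10, col=10)
Total reachable: 115 (grid has 116 open cells total)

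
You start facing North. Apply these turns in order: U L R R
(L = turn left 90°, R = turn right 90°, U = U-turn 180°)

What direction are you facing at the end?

Answer: Final heading: West

Derivation:
Start: North
  U (U-turn (180°)) -> South
  L (left (90° counter-clockwise)) -> East
  R (right (90° clockwise)) -> South
  R (right (90° clockwise)) -> West
Final: West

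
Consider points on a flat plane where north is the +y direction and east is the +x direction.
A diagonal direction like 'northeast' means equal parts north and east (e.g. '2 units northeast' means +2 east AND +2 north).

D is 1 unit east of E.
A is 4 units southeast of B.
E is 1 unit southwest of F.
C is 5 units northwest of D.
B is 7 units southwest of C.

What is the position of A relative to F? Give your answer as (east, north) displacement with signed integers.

Place F at the origin (east=0, north=0).
  E is 1 unit southwest of F: delta (east=-1, north=-1); E at (east=-1, north=-1).
  D is 1 unit east of E: delta (east=+1, north=+0); D at (east=0, north=-1).
  C is 5 units northwest of D: delta (east=-5, north=+5); C at (east=-5, north=4).
  B is 7 units southwest of C: delta (east=-7, north=-7); B at (east=-12, north=-3).
  A is 4 units southeast of B: delta (east=+4, north=-4); A at (east=-8, north=-7).
Therefore A relative to F: (east=-8, north=-7).

Answer: A is at (east=-8, north=-7) relative to F.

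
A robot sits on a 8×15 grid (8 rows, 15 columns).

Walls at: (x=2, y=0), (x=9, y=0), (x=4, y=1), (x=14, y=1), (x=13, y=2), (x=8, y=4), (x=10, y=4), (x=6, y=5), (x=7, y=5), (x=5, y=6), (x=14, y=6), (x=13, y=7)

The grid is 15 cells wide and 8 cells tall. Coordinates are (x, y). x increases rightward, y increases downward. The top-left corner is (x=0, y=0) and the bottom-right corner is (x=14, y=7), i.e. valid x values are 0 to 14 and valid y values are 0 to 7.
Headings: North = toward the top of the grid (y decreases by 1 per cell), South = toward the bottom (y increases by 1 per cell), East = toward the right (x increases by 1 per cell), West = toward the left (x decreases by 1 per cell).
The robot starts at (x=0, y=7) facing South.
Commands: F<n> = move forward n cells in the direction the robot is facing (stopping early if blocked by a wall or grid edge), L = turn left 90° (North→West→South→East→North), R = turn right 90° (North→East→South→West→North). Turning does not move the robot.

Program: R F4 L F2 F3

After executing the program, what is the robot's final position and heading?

Start: (x=0, y=7), facing South
  R: turn right, now facing West
  F4: move forward 0/4 (blocked), now at (x=0, y=7)
  L: turn left, now facing South
  F2: move forward 0/2 (blocked), now at (x=0, y=7)
  F3: move forward 0/3 (blocked), now at (x=0, y=7)
Final: (x=0, y=7), facing South

Answer: Final position: (x=0, y=7), facing South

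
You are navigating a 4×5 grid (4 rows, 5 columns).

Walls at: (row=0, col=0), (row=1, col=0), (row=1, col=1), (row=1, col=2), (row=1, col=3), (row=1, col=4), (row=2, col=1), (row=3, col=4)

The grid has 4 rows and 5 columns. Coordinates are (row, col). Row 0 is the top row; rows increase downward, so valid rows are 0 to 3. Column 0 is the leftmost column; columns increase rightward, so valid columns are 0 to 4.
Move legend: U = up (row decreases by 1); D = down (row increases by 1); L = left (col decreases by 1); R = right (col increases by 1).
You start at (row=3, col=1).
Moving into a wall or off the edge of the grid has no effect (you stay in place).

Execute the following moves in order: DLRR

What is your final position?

Answer: Final position: (row=3, col=2)

Derivation:
Start: (row=3, col=1)
  D (down): blocked, stay at (row=3, col=1)
  L (left): (row=3, col=1) -> (row=3, col=0)
  R (right): (row=3, col=0) -> (row=3, col=1)
  R (right): (row=3, col=1) -> (row=3, col=2)
Final: (row=3, col=2)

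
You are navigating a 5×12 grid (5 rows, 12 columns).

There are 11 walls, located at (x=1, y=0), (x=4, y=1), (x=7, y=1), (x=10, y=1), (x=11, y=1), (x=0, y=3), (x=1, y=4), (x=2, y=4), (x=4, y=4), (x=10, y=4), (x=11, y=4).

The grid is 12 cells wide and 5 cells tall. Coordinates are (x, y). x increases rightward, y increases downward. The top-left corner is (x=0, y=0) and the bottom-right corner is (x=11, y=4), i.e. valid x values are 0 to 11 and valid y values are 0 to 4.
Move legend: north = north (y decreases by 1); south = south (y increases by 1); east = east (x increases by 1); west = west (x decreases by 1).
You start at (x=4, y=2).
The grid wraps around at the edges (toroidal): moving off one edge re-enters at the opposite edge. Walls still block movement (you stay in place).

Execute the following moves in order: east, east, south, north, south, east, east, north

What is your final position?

Start: (x=4, y=2)
  east (east): (x=4, y=2) -> (x=5, y=2)
  east (east): (x=5, y=2) -> (x=6, y=2)
  south (south): (x=6, y=2) -> (x=6, y=3)
  north (north): (x=6, y=3) -> (x=6, y=2)
  south (south): (x=6, y=2) -> (x=6, y=3)
  east (east): (x=6, y=3) -> (x=7, y=3)
  east (east): (x=7, y=3) -> (x=8, y=3)
  north (north): (x=8, y=3) -> (x=8, y=2)
Final: (x=8, y=2)

Answer: Final position: (x=8, y=2)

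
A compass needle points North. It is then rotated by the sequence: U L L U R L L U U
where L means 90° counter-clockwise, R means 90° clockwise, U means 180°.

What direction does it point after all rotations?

Start: North
  U (U-turn (180°)) -> South
  L (left (90° counter-clockwise)) -> East
  L (left (90° counter-clockwise)) -> North
  U (U-turn (180°)) -> South
  R (right (90° clockwise)) -> West
  L (left (90° counter-clockwise)) -> South
  L (left (90° counter-clockwise)) -> East
  U (U-turn (180°)) -> West
  U (U-turn (180°)) -> East
Final: East

Answer: Final heading: East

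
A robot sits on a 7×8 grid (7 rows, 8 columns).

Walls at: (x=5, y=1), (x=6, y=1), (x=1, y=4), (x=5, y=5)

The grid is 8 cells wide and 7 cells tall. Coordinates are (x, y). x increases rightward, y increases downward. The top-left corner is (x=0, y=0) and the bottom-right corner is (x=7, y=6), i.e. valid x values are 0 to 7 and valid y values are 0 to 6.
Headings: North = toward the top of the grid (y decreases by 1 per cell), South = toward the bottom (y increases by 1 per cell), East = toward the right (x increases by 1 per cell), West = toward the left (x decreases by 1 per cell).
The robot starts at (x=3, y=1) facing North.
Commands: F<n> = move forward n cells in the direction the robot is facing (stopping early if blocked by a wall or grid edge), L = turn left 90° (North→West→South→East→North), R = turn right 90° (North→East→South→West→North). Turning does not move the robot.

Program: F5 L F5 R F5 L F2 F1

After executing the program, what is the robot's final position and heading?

Start: (x=3, y=1), facing North
  F5: move forward 1/5 (blocked), now at (x=3, y=0)
  L: turn left, now facing West
  F5: move forward 3/5 (blocked), now at (x=0, y=0)
  R: turn right, now facing North
  F5: move forward 0/5 (blocked), now at (x=0, y=0)
  L: turn left, now facing West
  F2: move forward 0/2 (blocked), now at (x=0, y=0)
  F1: move forward 0/1 (blocked), now at (x=0, y=0)
Final: (x=0, y=0), facing West

Answer: Final position: (x=0, y=0), facing West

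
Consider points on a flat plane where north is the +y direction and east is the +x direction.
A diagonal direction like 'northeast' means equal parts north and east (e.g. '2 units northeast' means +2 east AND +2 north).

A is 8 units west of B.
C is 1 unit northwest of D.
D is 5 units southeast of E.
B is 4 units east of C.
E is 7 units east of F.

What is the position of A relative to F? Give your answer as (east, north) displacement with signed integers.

Place F at the origin (east=0, north=0).
  E is 7 units east of F: delta (east=+7, north=+0); E at (east=7, north=0).
  D is 5 units southeast of E: delta (east=+5, north=-5); D at (east=12, north=-5).
  C is 1 unit northwest of D: delta (east=-1, north=+1); C at (east=11, north=-4).
  B is 4 units east of C: delta (east=+4, north=+0); B at (east=15, north=-4).
  A is 8 units west of B: delta (east=-8, north=+0); A at (east=7, north=-4).
Therefore A relative to F: (east=7, north=-4).

Answer: A is at (east=7, north=-4) relative to F.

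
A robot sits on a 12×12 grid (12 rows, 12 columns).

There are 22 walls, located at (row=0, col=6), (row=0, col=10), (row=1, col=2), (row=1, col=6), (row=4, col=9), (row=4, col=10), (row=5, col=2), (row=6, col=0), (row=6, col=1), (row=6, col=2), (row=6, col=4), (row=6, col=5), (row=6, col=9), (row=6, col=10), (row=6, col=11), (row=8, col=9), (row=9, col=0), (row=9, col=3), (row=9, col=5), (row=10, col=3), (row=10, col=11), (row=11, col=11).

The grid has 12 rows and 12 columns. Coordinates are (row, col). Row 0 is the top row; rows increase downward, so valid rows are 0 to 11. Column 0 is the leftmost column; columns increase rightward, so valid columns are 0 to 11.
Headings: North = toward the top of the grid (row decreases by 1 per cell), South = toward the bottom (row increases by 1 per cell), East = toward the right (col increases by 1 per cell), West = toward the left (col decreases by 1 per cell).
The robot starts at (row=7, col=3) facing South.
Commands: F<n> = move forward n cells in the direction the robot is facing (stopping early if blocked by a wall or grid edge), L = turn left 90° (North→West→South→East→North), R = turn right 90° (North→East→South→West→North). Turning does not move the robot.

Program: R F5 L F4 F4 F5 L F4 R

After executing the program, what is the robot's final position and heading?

Answer: Final position: (row=8, col=4), facing South

Derivation:
Start: (row=7, col=3), facing South
  R: turn right, now facing West
  F5: move forward 3/5 (blocked), now at (row=7, col=0)
  L: turn left, now facing South
  F4: move forward 1/4 (blocked), now at (row=8, col=0)
  F4: move forward 0/4 (blocked), now at (row=8, col=0)
  F5: move forward 0/5 (blocked), now at (row=8, col=0)
  L: turn left, now facing East
  F4: move forward 4, now at (row=8, col=4)
  R: turn right, now facing South
Final: (row=8, col=4), facing South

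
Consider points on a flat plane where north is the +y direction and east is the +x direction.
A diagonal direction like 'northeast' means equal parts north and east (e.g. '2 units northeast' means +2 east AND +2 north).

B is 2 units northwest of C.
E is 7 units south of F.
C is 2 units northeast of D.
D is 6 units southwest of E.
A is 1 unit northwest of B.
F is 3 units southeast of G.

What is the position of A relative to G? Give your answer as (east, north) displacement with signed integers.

Place G at the origin (east=0, north=0).
  F is 3 units southeast of G: delta (east=+3, north=-3); F at (east=3, north=-3).
  E is 7 units south of F: delta (east=+0, north=-7); E at (east=3, north=-10).
  D is 6 units southwest of E: delta (east=-6, north=-6); D at (east=-3, north=-16).
  C is 2 units northeast of D: delta (east=+2, north=+2); C at (east=-1, north=-14).
  B is 2 units northwest of C: delta (east=-2, north=+2); B at (east=-3, north=-12).
  A is 1 unit northwest of B: delta (east=-1, north=+1); A at (east=-4, north=-11).
Therefore A relative to G: (east=-4, north=-11).

Answer: A is at (east=-4, north=-11) relative to G.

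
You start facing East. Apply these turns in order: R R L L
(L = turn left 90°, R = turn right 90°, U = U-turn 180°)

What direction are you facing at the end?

Answer: Final heading: East

Derivation:
Start: East
  R (right (90° clockwise)) -> South
  R (right (90° clockwise)) -> West
  L (left (90° counter-clockwise)) -> South
  L (left (90° counter-clockwise)) -> East
Final: East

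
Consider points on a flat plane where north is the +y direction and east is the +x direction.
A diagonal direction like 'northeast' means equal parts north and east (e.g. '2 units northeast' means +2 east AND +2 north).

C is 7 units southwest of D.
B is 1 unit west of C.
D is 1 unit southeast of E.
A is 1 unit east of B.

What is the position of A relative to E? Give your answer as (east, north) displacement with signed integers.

Answer: A is at (east=-6, north=-8) relative to E.

Derivation:
Place E at the origin (east=0, north=0).
  D is 1 unit southeast of E: delta (east=+1, north=-1); D at (east=1, north=-1).
  C is 7 units southwest of D: delta (east=-7, north=-7); C at (east=-6, north=-8).
  B is 1 unit west of C: delta (east=-1, north=+0); B at (east=-7, north=-8).
  A is 1 unit east of B: delta (east=+1, north=+0); A at (east=-6, north=-8).
Therefore A relative to E: (east=-6, north=-8).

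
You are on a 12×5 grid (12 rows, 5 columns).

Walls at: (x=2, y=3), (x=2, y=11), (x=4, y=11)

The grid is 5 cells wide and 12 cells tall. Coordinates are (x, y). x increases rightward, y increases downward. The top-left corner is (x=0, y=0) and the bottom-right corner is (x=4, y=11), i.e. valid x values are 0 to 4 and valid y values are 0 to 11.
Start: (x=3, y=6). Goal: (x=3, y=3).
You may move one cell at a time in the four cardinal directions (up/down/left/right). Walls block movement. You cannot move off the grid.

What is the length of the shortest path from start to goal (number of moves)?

BFS from (x=3, y=6) until reaching (x=3, y=3):
  Distance 0: (x=3, y=6)
  Distance 1: (x=3, y=5), (x=2, y=6), (x=4, y=6), (x=3, y=7)
  Distance 2: (x=3, y=4), (x=2, y=5), (x=4, y=5), (x=1, y=6), (x=2, y=7), (x=4, y=7), (x=3, y=8)
  Distance 3: (x=3, y=3), (x=2, y=4), (x=4, y=4), (x=1, y=5), (x=0, y=6), (x=1, y=7), (x=2, y=8), (x=4, y=8), (x=3, y=9)  <- goal reached here
One shortest path (3 moves): (x=3, y=6) -> (x=3, y=5) -> (x=3, y=4) -> (x=3, y=3)

Answer: Shortest path length: 3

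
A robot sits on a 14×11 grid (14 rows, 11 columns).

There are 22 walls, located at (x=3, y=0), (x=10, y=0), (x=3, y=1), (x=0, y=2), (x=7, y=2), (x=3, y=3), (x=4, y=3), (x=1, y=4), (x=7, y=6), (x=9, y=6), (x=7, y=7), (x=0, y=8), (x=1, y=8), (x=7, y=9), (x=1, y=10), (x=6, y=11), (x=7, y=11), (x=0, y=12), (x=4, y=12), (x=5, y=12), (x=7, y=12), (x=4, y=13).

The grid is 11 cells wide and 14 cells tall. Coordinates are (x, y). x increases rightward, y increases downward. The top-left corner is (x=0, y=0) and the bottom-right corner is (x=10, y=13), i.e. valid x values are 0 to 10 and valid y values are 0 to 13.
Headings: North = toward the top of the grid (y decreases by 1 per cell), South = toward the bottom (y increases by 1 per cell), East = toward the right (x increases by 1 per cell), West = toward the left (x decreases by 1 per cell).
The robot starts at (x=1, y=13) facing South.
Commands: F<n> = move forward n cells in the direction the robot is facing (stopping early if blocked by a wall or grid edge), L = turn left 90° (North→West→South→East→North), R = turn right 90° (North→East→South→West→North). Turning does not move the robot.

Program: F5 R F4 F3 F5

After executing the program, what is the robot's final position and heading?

Start: (x=1, y=13), facing South
  F5: move forward 0/5 (blocked), now at (x=1, y=13)
  R: turn right, now facing West
  F4: move forward 1/4 (blocked), now at (x=0, y=13)
  F3: move forward 0/3 (blocked), now at (x=0, y=13)
  F5: move forward 0/5 (blocked), now at (x=0, y=13)
Final: (x=0, y=13), facing West

Answer: Final position: (x=0, y=13), facing West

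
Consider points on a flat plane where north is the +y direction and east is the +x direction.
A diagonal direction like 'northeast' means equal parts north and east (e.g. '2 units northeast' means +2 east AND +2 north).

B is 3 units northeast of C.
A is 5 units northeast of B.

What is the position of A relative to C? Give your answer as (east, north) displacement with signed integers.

Place C at the origin (east=0, north=0).
  B is 3 units northeast of C: delta (east=+3, north=+3); B at (east=3, north=3).
  A is 5 units northeast of B: delta (east=+5, north=+5); A at (east=8, north=8).
Therefore A relative to C: (east=8, north=8).

Answer: A is at (east=8, north=8) relative to C.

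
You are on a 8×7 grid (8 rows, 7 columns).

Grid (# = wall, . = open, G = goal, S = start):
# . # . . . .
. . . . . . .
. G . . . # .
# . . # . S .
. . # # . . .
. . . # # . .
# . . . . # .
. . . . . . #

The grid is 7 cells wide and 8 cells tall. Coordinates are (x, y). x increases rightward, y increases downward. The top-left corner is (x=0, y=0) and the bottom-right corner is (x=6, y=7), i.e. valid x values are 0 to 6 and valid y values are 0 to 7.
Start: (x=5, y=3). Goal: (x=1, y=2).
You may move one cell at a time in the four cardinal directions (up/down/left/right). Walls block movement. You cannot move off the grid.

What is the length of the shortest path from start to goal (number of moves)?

Answer: Shortest path length: 5

Derivation:
BFS from (x=5, y=3) until reaching (x=1, y=2):
  Distance 0: (x=5, y=3)
  Distance 1: (x=4, y=3), (x=6, y=3), (x=5, y=4)
  Distance 2: (x=4, y=2), (x=6, y=2), (x=4, y=4), (x=6, y=4), (x=5, y=5)
  Distance 3: (x=4, y=1), (x=6, y=1), (x=3, y=2), (x=6, y=5)
  Distance 4: (x=4, y=0), (x=6, y=0), (x=3, y=1), (x=5, y=1), (x=2, y=2), (x=6, y=6)
  Distance 5: (x=3, y=0), (x=5, y=0), (x=2, y=1), (x=1, y=2), (x=2, y=3)  <- goal reached here
One shortest path (5 moves): (x=5, y=3) -> (x=4, y=3) -> (x=4, y=2) -> (x=3, y=2) -> (x=2, y=2) -> (x=1, y=2)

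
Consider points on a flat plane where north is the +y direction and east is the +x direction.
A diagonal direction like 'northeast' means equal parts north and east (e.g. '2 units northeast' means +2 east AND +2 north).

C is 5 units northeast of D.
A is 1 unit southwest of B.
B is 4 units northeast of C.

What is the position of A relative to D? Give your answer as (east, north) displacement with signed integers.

Answer: A is at (east=8, north=8) relative to D.

Derivation:
Place D at the origin (east=0, north=0).
  C is 5 units northeast of D: delta (east=+5, north=+5); C at (east=5, north=5).
  B is 4 units northeast of C: delta (east=+4, north=+4); B at (east=9, north=9).
  A is 1 unit southwest of B: delta (east=-1, north=-1); A at (east=8, north=8).
Therefore A relative to D: (east=8, north=8).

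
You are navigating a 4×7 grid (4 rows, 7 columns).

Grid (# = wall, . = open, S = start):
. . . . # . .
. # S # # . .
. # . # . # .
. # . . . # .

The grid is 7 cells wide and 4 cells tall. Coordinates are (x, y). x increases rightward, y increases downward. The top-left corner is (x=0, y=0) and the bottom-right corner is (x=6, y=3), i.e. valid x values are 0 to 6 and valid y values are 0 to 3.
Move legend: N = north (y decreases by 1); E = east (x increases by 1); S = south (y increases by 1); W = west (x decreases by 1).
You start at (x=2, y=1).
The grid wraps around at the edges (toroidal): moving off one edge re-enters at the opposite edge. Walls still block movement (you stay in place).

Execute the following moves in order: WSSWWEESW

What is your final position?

Answer: Final position: (x=3, y=3)

Derivation:
Start: (x=2, y=1)
  W (west): blocked, stay at (x=2, y=1)
  S (south): (x=2, y=1) -> (x=2, y=2)
  S (south): (x=2, y=2) -> (x=2, y=3)
  W (west): blocked, stay at (x=2, y=3)
  W (west): blocked, stay at (x=2, y=3)
  E (east): (x=2, y=3) -> (x=3, y=3)
  E (east): (x=3, y=3) -> (x=4, y=3)
  S (south): blocked, stay at (x=4, y=3)
  W (west): (x=4, y=3) -> (x=3, y=3)
Final: (x=3, y=3)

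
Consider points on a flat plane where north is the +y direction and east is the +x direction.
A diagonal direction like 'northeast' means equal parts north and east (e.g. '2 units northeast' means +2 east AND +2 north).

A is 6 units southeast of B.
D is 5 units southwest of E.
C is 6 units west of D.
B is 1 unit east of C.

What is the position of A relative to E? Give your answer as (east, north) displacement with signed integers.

Place E at the origin (east=0, north=0).
  D is 5 units southwest of E: delta (east=-5, north=-5); D at (east=-5, north=-5).
  C is 6 units west of D: delta (east=-6, north=+0); C at (east=-11, north=-5).
  B is 1 unit east of C: delta (east=+1, north=+0); B at (east=-10, north=-5).
  A is 6 units southeast of B: delta (east=+6, north=-6); A at (east=-4, north=-11).
Therefore A relative to E: (east=-4, north=-11).

Answer: A is at (east=-4, north=-11) relative to E.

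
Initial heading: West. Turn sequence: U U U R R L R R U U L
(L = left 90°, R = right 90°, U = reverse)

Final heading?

Answer: Final heading: West

Derivation:
Start: West
  U (U-turn (180°)) -> East
  U (U-turn (180°)) -> West
  U (U-turn (180°)) -> East
  R (right (90° clockwise)) -> South
  R (right (90° clockwise)) -> West
  L (left (90° counter-clockwise)) -> South
  R (right (90° clockwise)) -> West
  R (right (90° clockwise)) -> North
  U (U-turn (180°)) -> South
  U (U-turn (180°)) -> North
  L (left (90° counter-clockwise)) -> West
Final: West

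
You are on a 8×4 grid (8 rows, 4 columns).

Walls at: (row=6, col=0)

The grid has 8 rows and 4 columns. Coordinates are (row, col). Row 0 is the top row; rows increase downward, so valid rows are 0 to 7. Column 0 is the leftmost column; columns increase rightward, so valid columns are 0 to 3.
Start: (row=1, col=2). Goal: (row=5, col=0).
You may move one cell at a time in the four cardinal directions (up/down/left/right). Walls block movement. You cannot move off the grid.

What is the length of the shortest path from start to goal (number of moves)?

BFS from (row=1, col=2) until reaching (row=5, col=0):
  Distance 0: (row=1, col=2)
  Distance 1: (row=0, col=2), (row=1, col=1), (row=1, col=3), (row=2, col=2)
  Distance 2: (row=0, col=1), (row=0, col=3), (row=1, col=0), (row=2, col=1), (row=2, col=3), (row=3, col=2)
  Distance 3: (row=0, col=0), (row=2, col=0), (row=3, col=1), (row=3, col=3), (row=4, col=2)
  Distance 4: (row=3, col=0), (row=4, col=1), (row=4, col=3), (row=5, col=2)
  Distance 5: (row=4, col=0), (row=5, col=1), (row=5, col=3), (row=6, col=2)
  Distance 6: (row=5, col=0), (row=6, col=1), (row=6, col=3), (row=7, col=2)  <- goal reached here
One shortest path (6 moves): (row=1, col=2) -> (row=1, col=1) -> (row=1, col=0) -> (row=2, col=0) -> (row=3, col=0) -> (row=4, col=0) -> (row=5, col=0)

Answer: Shortest path length: 6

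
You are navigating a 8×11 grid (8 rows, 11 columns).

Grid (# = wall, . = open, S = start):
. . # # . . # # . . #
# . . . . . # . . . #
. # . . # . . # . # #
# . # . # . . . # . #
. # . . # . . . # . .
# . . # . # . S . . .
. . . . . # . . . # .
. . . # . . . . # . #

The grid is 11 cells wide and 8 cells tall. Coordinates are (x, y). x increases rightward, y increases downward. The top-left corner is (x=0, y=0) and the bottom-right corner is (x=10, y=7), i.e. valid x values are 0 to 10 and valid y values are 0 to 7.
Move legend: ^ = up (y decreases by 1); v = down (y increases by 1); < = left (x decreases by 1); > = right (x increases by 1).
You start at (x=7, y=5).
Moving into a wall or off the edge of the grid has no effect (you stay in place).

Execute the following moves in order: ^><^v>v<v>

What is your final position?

Start: (x=7, y=5)
  ^ (up): (x=7, y=5) -> (x=7, y=4)
  > (right): blocked, stay at (x=7, y=4)
  < (left): (x=7, y=4) -> (x=6, y=4)
  ^ (up): (x=6, y=4) -> (x=6, y=3)
  v (down): (x=6, y=3) -> (x=6, y=4)
  > (right): (x=6, y=4) -> (x=7, y=4)
  v (down): (x=7, y=4) -> (x=7, y=5)
  < (left): (x=7, y=5) -> (x=6, y=5)
  v (down): (x=6, y=5) -> (x=6, y=6)
  > (right): (x=6, y=6) -> (x=7, y=6)
Final: (x=7, y=6)

Answer: Final position: (x=7, y=6)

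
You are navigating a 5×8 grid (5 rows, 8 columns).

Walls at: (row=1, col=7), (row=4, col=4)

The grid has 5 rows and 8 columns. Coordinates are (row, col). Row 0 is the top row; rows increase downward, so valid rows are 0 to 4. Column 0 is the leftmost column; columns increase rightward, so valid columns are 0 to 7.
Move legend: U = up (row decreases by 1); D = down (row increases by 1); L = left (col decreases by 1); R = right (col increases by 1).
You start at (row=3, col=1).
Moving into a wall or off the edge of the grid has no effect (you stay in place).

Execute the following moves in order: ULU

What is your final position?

Answer: Final position: (row=1, col=0)

Derivation:
Start: (row=3, col=1)
  U (up): (row=3, col=1) -> (row=2, col=1)
  L (left): (row=2, col=1) -> (row=2, col=0)
  U (up): (row=2, col=0) -> (row=1, col=0)
Final: (row=1, col=0)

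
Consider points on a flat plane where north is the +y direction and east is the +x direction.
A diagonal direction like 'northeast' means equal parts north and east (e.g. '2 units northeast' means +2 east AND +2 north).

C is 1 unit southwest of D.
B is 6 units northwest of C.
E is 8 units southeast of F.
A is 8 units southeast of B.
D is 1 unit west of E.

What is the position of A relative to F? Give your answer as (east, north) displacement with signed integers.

Answer: A is at (east=8, north=-11) relative to F.

Derivation:
Place F at the origin (east=0, north=0).
  E is 8 units southeast of F: delta (east=+8, north=-8); E at (east=8, north=-8).
  D is 1 unit west of E: delta (east=-1, north=+0); D at (east=7, north=-8).
  C is 1 unit southwest of D: delta (east=-1, north=-1); C at (east=6, north=-9).
  B is 6 units northwest of C: delta (east=-6, north=+6); B at (east=0, north=-3).
  A is 8 units southeast of B: delta (east=+8, north=-8); A at (east=8, north=-11).
Therefore A relative to F: (east=8, north=-11).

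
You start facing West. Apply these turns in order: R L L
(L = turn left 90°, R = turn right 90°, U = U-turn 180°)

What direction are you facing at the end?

Start: West
  R (right (90° clockwise)) -> North
  L (left (90° counter-clockwise)) -> West
  L (left (90° counter-clockwise)) -> South
Final: South

Answer: Final heading: South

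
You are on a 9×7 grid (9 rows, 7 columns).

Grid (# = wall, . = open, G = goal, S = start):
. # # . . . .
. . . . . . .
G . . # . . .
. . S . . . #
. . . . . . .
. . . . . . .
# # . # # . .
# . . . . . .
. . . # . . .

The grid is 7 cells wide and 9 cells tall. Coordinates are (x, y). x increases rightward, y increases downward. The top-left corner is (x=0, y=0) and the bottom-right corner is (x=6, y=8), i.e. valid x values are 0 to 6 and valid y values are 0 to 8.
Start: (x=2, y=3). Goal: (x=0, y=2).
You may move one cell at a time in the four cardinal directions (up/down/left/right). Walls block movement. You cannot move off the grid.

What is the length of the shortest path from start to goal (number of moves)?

Answer: Shortest path length: 3

Derivation:
BFS from (x=2, y=3) until reaching (x=0, y=2):
  Distance 0: (x=2, y=3)
  Distance 1: (x=2, y=2), (x=1, y=3), (x=3, y=3), (x=2, y=4)
  Distance 2: (x=2, y=1), (x=1, y=2), (x=0, y=3), (x=4, y=3), (x=1, y=4), (x=3, y=4), (x=2, y=5)
  Distance 3: (x=1, y=1), (x=3, y=1), (x=0, y=2), (x=4, y=2), (x=5, y=3), (x=0, y=4), (x=4, y=4), (x=1, y=5), (x=3, y=5), (x=2, y=6)  <- goal reached here
One shortest path (3 moves): (x=2, y=3) -> (x=1, y=3) -> (x=0, y=3) -> (x=0, y=2)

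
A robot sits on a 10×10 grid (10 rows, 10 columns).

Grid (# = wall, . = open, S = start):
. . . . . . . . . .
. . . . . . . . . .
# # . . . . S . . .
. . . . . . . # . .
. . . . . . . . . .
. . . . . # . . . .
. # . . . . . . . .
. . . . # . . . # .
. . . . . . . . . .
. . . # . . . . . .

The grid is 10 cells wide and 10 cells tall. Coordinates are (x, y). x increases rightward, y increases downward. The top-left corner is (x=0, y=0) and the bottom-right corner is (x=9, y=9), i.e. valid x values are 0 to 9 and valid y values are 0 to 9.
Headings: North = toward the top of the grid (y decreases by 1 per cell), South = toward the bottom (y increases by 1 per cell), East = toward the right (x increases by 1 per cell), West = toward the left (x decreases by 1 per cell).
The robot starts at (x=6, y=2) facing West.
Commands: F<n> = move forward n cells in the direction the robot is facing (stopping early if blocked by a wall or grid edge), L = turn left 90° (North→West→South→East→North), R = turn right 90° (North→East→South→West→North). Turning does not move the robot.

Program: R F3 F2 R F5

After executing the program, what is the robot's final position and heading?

Start: (x=6, y=2), facing West
  R: turn right, now facing North
  F3: move forward 2/3 (blocked), now at (x=6, y=0)
  F2: move forward 0/2 (blocked), now at (x=6, y=0)
  R: turn right, now facing East
  F5: move forward 3/5 (blocked), now at (x=9, y=0)
Final: (x=9, y=0), facing East

Answer: Final position: (x=9, y=0), facing East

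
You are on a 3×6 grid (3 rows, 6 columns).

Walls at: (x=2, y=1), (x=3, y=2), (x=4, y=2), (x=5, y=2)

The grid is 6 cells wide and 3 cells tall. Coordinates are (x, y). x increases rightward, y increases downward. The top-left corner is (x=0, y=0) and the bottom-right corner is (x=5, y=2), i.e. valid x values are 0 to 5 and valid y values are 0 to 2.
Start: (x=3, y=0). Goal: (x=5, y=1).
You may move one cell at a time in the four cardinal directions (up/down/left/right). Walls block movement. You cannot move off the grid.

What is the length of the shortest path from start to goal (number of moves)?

Answer: Shortest path length: 3

Derivation:
BFS from (x=3, y=0) until reaching (x=5, y=1):
  Distance 0: (x=3, y=0)
  Distance 1: (x=2, y=0), (x=4, y=0), (x=3, y=1)
  Distance 2: (x=1, y=0), (x=5, y=0), (x=4, y=1)
  Distance 3: (x=0, y=0), (x=1, y=1), (x=5, y=1)  <- goal reached here
One shortest path (3 moves): (x=3, y=0) -> (x=4, y=0) -> (x=5, y=0) -> (x=5, y=1)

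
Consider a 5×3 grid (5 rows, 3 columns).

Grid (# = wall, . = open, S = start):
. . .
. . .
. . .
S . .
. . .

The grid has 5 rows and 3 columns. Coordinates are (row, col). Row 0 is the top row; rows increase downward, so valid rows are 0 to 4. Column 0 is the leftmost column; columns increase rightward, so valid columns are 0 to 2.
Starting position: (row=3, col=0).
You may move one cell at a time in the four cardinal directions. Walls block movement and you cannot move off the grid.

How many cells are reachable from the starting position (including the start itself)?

Answer: Reachable cells: 15

Derivation:
BFS flood-fill from (row=3, col=0):
  Distance 0: (row=3, col=0)
  Distance 1: (row=2, col=0), (row=3, col=1), (row=4, col=0)
  Distance 2: (row=1, col=0), (row=2, col=1), (row=3, col=2), (row=4, col=1)
  Distance 3: (row=0, col=0), (row=1, col=1), (row=2, col=2), (row=4, col=2)
  Distance 4: (row=0, col=1), (row=1, col=2)
  Distance 5: (row=0, col=2)
Total reachable: 15 (grid has 15 open cells total)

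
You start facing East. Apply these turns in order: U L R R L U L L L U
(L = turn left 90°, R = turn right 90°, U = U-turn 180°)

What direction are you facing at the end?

Answer: Final heading: North

Derivation:
Start: East
  U (U-turn (180°)) -> West
  L (left (90° counter-clockwise)) -> South
  R (right (90° clockwise)) -> West
  R (right (90° clockwise)) -> North
  L (left (90° counter-clockwise)) -> West
  U (U-turn (180°)) -> East
  L (left (90° counter-clockwise)) -> North
  L (left (90° counter-clockwise)) -> West
  L (left (90° counter-clockwise)) -> South
  U (U-turn (180°)) -> North
Final: North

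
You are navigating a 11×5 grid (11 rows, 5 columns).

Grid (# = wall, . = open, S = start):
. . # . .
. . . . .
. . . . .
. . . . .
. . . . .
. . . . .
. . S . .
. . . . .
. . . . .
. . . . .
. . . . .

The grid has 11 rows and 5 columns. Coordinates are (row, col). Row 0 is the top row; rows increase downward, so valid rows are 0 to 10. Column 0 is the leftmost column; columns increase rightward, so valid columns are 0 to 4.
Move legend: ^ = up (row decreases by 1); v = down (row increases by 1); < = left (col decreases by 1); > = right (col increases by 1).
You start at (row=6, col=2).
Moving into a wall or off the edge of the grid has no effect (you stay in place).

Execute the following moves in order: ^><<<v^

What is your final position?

Start: (row=6, col=2)
  ^ (up): (row=6, col=2) -> (row=5, col=2)
  > (right): (row=5, col=2) -> (row=5, col=3)
  < (left): (row=5, col=3) -> (row=5, col=2)
  < (left): (row=5, col=2) -> (row=5, col=1)
  < (left): (row=5, col=1) -> (row=5, col=0)
  v (down): (row=5, col=0) -> (row=6, col=0)
  ^ (up): (row=6, col=0) -> (row=5, col=0)
Final: (row=5, col=0)

Answer: Final position: (row=5, col=0)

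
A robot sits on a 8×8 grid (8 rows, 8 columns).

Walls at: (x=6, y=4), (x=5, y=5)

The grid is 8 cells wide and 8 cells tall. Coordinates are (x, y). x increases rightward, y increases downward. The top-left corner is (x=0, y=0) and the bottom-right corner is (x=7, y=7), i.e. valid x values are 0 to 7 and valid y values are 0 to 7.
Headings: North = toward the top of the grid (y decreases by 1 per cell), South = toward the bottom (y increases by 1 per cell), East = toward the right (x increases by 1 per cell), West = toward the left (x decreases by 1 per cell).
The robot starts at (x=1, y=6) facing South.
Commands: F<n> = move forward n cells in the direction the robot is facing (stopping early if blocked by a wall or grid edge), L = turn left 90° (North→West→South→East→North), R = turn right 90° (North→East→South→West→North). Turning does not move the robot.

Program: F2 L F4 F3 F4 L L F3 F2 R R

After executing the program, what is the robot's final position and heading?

Start: (x=1, y=6), facing South
  F2: move forward 1/2 (blocked), now at (x=1, y=7)
  L: turn left, now facing East
  F4: move forward 4, now at (x=5, y=7)
  F3: move forward 2/3 (blocked), now at (x=7, y=7)
  F4: move forward 0/4 (blocked), now at (x=7, y=7)
  L: turn left, now facing North
  L: turn left, now facing West
  F3: move forward 3, now at (x=4, y=7)
  F2: move forward 2, now at (x=2, y=7)
  R: turn right, now facing North
  R: turn right, now facing East
Final: (x=2, y=7), facing East

Answer: Final position: (x=2, y=7), facing East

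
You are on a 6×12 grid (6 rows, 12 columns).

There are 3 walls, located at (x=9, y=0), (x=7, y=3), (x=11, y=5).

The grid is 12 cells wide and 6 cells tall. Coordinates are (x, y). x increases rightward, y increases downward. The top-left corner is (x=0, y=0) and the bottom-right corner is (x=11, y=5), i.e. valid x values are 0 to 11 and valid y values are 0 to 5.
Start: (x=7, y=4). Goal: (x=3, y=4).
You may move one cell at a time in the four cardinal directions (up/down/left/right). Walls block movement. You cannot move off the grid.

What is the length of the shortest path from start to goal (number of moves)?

BFS from (x=7, y=4) until reaching (x=3, y=4):
  Distance 0: (x=7, y=4)
  Distance 1: (x=6, y=4), (x=8, y=4), (x=7, y=5)
  Distance 2: (x=6, y=3), (x=8, y=3), (x=5, y=4), (x=9, y=4), (x=6, y=5), (x=8, y=5)
  Distance 3: (x=6, y=2), (x=8, y=2), (x=5, y=3), (x=9, y=3), (x=4, y=4), (x=10, y=4), (x=5, y=5), (x=9, y=5)
  Distance 4: (x=6, y=1), (x=8, y=1), (x=5, y=2), (x=7, y=2), (x=9, y=2), (x=4, y=3), (x=10, y=3), (x=3, y=4), (x=11, y=4), (x=4, y=5), (x=10, y=5)  <- goal reached here
One shortest path (4 moves): (x=7, y=4) -> (x=6, y=4) -> (x=5, y=4) -> (x=4, y=4) -> (x=3, y=4)

Answer: Shortest path length: 4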